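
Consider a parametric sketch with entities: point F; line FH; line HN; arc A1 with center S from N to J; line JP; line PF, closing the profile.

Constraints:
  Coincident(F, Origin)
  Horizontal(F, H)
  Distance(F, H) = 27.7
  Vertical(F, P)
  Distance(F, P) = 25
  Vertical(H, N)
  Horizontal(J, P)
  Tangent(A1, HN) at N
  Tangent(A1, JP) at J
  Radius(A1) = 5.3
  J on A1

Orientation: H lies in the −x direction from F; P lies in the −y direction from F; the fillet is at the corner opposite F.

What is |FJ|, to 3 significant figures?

33.6

The virtual corner opposite F is at (-27.7, -25.0). The tangent condition forces SN to be normal to HN and since A1 is tangent to JP there, SJ ⟂ JP, with radius 5.3, so the center S sits 5.3 in from both sides at S = (-22.4, -19.7). That places the tangent points at N = (-27.7, -19.7) on HN and J = (-22.4, -25.0) on JP. Then |FJ| = |J − F| = 33.6.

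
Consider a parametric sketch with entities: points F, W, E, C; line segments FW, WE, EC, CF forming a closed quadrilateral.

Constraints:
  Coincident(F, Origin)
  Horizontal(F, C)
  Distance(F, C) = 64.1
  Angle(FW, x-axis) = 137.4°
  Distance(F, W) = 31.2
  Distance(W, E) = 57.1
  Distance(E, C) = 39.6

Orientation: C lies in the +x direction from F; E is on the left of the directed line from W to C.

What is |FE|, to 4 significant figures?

42.57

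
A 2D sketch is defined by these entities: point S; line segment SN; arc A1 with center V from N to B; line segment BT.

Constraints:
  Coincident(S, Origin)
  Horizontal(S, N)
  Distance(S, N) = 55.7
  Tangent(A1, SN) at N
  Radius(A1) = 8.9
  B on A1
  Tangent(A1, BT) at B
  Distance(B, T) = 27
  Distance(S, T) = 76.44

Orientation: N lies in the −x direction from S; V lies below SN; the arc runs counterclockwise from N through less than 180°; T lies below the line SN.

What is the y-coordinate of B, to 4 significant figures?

-7.665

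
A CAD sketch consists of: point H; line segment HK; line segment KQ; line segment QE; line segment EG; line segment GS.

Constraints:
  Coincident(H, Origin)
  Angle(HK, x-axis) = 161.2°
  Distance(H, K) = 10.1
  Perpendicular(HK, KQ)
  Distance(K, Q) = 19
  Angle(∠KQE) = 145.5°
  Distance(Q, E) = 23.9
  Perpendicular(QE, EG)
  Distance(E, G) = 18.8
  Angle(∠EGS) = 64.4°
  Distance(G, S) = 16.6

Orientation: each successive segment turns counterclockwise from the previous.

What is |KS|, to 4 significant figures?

24.60

H is at the origin; HK runs at 161.2° with length 10.1, so K = (-9.561, 3.255). HK ⟂ KQ, so KQ runs at -108.8°; with |KQ| = 19.0, Q = (-15.68, -14.73). ∠KQE = 145.5° gives QE at -74.30° from the x-axis; with |QE| = 23.9, E = (-9.217, -37.74). QE ⟂ EG, so EG runs at 15.70°; with |EG| = 18.8, G = (8.882, -32.65). ∠EGS = 64.4° gives GS at 131.3° from the x-axis; with |GS| = 16.6, S = (-2.074, -20.18). Then |KS| = |S − K| = 24.60.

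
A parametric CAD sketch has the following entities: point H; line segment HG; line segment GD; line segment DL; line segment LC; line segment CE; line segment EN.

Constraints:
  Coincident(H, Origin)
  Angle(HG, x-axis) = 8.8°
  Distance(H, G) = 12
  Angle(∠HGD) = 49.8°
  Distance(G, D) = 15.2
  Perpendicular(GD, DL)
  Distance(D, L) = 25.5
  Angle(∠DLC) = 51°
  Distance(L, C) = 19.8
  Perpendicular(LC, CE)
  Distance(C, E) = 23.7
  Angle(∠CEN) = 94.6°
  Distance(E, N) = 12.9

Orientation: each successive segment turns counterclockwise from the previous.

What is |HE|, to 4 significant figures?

16.13

H is at the origin; HG runs at 8.8° with length 12.0, so G = (11.86, 1.836). ∠HGD = 49.8° gives GD at 139.0° from the x-axis; with |GD| = 15.2, D = (0.3872, 11.81). GD is perpendicular to DL, so DL runs at -131.0°; with |DL| = 25.5, L = (-16.34, -7.437). ∠DLC = 51.0° gives LC at -2.000° from the x-axis; with |LC| = 19.8, C = (3.446, -8.128). The perpendicularity gives CE at right angles to LC, so CE runs at 88.00°; with |CE| = 23.7, E = (4.273, 15.56). Then |HE| = |E − H| = 16.13.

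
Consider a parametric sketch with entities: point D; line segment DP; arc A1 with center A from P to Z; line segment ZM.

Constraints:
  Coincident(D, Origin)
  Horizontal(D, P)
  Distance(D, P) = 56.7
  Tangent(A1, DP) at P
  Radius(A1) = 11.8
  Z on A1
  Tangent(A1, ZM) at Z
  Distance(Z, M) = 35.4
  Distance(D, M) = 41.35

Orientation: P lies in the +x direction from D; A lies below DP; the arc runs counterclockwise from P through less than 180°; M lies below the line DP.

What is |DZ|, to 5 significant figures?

47.613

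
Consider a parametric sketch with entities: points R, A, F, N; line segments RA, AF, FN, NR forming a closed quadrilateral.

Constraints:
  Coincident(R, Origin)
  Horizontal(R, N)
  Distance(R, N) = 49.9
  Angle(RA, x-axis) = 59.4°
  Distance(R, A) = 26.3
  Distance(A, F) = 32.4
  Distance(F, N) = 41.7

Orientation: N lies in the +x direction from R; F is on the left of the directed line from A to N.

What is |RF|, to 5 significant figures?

57.241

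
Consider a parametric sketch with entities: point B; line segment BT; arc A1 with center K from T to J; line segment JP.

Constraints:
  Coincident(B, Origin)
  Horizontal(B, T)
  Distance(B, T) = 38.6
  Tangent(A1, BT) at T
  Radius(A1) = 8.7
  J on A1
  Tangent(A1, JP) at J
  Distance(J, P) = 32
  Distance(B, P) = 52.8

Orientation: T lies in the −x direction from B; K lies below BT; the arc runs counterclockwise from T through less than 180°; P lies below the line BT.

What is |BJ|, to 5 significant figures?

48.098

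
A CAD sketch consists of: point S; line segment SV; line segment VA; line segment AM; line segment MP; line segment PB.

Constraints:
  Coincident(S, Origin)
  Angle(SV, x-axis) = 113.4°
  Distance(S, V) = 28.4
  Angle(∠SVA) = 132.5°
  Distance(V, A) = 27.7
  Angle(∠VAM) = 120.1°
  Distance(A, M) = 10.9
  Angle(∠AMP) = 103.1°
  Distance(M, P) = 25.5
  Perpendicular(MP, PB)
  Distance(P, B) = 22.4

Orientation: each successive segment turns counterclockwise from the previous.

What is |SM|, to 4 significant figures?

53.60

∠SVA = 132.5° gives VA at 160.9° from the x-axis; with |VA| = 27.7, A = (-37.45, 35.13). ∠VAM = 120.1° gives AM at -139.2° from the x-axis; with |AM| = 10.9, M = (-45.71, 28.01). Then |SM| = |M − S| = 53.60.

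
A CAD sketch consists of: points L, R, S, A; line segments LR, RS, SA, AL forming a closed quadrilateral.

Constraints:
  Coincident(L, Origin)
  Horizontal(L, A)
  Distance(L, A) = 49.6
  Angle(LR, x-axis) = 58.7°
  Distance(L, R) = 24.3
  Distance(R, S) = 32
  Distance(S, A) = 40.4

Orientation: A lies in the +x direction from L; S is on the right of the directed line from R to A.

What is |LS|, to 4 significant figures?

15.53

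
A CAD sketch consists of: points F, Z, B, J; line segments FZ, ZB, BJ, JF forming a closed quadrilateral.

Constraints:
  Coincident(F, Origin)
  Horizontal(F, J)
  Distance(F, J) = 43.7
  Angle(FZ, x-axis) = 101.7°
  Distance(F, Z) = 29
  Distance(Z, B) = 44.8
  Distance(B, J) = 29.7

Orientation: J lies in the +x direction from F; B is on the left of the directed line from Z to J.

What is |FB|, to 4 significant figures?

48.71

Checks: |ZB| = 44.80 ✓; |BJ| = 29.70 ✓.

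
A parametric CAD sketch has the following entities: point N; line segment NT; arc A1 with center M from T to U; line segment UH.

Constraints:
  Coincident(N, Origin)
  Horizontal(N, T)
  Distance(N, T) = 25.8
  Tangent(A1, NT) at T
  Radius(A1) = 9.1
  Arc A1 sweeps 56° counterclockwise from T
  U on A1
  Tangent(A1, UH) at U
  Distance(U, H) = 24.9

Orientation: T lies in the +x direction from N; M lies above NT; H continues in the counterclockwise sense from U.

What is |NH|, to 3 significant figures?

53.3

N is at the origin; N and T share the same y with |NT| = 25.8 and T on the +x side, so T = (25.8, 0.00). Tangency of A1 to NT means the radius MT is perpendicular to NT, so M = T + (0, 9.1) = (25.8, 9.10). On A1, T sits at bearing -90° from M; a 56° counterclockwise sweep puts U at bearing -34°, so U = M + 9.1·(cos -34°, sin -34°) = (33.3, 4.01). Since A1 is tangent to UH there, MU ⟂ UH, so UH runs along (−sin -34°, cos -34°); with |UH| = 24.9, H = (47.3, 24.7). Then |NH| = |H − N| = 53.3.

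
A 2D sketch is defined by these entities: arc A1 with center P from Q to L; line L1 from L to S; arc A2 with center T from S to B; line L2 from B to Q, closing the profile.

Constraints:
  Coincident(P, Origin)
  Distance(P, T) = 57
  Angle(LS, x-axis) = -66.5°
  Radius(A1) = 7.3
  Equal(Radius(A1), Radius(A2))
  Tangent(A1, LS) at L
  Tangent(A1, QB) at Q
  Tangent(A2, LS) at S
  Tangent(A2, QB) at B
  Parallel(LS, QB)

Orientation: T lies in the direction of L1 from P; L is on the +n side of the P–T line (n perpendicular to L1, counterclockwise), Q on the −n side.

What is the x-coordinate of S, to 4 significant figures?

29.42

The slot axis is L1's direction at -66.5°, so u = (cos -66.5°, sin -66.5°) = (0.3987, -0.9171) and n = (−sin -66.5°, cos -66.5°) = (0.9171, 0.3987). P is at the origin and T lies 57.0 along u from P, so T = 57.0·u = (22.73, -52.27). Tangency of A1 to both parallel lines with radius 7.3 puts L and Q at P ± 7.3·n: L = (6.695, 2.911), Q = (-6.695, -2.911). Equal radii place S and B the same way about T: S = T + 7.3·n = (29.42, -49.36), B = T − 7.3·n = (16.03, -55.18). So S.x = 29.42.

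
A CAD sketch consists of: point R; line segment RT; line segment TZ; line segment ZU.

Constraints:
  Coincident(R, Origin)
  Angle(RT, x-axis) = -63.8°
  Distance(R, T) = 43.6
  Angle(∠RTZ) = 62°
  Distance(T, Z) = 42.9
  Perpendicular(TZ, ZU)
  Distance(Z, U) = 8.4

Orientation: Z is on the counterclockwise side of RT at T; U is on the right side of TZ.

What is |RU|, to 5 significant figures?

51.985

R is at the origin; RT runs at -63.8° with length 43.6, so T = 43.6·(cos -63.8°, sin -63.8°) = (19.250, -39.120). ∠RTZ = 62.0°, so TZ runs at -63.8° + (180° − 62.0°) = 54.200° from the x-axis; with |TZ| = 42.9, Z = T + 42.9·(cos 54.200°, sin 54.200°) = (44.344, -4.3258). TZ is perpendicular to ZU; with |ZU| = 8.4 on the right of TZ, U = Z + 8.4·(0.81106, -0.58496) = (51.157, -9.2395). Then |RU| = |U − R| = 51.985.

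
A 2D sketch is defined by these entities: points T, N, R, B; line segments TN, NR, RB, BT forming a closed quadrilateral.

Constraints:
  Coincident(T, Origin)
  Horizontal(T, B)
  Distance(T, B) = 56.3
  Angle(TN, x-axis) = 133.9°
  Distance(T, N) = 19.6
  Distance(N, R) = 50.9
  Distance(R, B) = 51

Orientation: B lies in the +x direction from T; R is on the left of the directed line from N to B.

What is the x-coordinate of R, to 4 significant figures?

28.49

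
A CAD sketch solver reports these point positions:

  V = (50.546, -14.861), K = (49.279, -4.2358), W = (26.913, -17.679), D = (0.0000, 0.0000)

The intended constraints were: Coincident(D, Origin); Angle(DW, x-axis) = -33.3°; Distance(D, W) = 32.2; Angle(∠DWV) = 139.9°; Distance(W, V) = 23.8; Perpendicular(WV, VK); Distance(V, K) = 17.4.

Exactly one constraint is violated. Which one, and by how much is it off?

Distance(V, K) = 17.4 — off by 6.70.

D = (0.00, 0.00) ✓; DW at -33.30° ✓; |DW| = 32.20 ✓; ∠DWV = 139.9° ✓; |WV| = 23.80 ✓; ∠(WV, VK) = 90.00° ✓; |VK| = 10.70 ✗.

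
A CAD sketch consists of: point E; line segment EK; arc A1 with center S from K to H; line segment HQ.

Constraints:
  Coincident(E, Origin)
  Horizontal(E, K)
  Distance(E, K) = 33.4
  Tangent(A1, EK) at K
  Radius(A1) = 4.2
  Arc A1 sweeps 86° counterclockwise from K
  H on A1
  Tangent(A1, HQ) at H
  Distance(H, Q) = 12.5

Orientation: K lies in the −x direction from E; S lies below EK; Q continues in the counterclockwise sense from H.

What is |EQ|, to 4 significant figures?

41.80

E is at the origin; EK is horizontal with |EK| = 33.4 and K on the −x side, so K = (-33.40, 0.000). A1 meets EK tangentially, so SK is at right angles to EK, so S = K + (0, -4.2) = (-33.40, -4.200). On A1, K sits at bearing 90° from S; an 86° counterclockwise sweep puts H at bearing 176°, so H = S + 4.2·(cos 176°, sin 176°) = (-37.59, -3.907). Tangency of A1 to HQ means the radius SH is perpendicular to HQ, so HQ runs along (−sin 176°, cos 176°); with |HQ| = 12.5, Q = (-38.46, -16.38). Then |EQ| = |Q − E| = 41.80.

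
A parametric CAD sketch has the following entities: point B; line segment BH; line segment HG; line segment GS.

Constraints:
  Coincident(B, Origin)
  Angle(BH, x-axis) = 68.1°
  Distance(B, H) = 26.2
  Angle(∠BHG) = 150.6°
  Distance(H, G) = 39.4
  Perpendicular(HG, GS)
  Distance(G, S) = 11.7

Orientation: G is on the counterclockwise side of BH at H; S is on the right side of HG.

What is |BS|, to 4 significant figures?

66.90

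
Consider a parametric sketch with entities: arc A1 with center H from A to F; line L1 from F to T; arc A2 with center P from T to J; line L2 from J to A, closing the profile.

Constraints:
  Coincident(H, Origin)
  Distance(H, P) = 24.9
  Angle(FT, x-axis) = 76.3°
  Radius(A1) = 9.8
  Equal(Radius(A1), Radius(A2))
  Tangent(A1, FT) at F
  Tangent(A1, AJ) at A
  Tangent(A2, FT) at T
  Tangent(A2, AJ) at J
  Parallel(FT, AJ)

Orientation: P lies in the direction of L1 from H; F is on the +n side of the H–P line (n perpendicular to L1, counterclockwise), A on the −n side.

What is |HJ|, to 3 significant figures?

26.8

The slot axis is L1's direction at 76.3°, so u = (cos 76.3°, sin 76.3°) = (0.237, 0.972) and n = (−sin 76.3°, cos 76.3°) = (-0.972, 0.237). H is at the origin and P lies 24.9 along u from H, so P = 24.9·u = (5.90, 24.2). Tangency of A1 to both parallel lines with radius 9.8 puts F and A at H ± 9.8·n: F = (-9.52, 2.32), A = (9.52, -2.32). Equal radii place T and J the same way about P: T = P + 9.8·n = (-3.62, 26.5), J = P − 9.8·n = (15.4, 21.9). Then |HJ| = |J − H| = 26.8.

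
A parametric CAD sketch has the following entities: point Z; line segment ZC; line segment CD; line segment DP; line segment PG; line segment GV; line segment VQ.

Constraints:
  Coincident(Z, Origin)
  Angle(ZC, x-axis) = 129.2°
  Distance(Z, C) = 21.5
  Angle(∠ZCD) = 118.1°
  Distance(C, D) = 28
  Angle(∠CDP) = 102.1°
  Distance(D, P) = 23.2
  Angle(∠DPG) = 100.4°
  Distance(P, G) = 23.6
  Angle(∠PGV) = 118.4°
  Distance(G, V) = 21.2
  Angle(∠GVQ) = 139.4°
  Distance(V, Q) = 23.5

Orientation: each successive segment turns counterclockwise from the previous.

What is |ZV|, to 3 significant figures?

4.77

Z is at the origin; ZC runs at 129.2° with length 21.5, so C = (-13.6, 16.7). ∠ZCD = 118.1° gives CD at -169° from the x-axis; with |CD| = 28.0, D = (-41.1, 11.3). ∠CDP = 102.1° gives DP at -91.0° from the x-axis; with |DP| = 23.2, P = (-41.5, -11.9). ∠DPG = 100.4° gives PG at -11.4° from the x-axis; with |PG| = 23.6, G = (-18.3, -16.6). ∠PGV = 118.4° gives GV at 50.2° from the x-axis; with |GV| = 21.2, V = (-4.76, -0.303). Then |ZV| = |V − Z| = 4.77.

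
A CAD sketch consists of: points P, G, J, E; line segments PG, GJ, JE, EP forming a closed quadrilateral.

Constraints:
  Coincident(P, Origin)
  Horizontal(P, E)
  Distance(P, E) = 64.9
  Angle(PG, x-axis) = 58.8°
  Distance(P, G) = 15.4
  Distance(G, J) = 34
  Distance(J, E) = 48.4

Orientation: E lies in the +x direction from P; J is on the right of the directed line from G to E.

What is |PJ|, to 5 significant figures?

27.427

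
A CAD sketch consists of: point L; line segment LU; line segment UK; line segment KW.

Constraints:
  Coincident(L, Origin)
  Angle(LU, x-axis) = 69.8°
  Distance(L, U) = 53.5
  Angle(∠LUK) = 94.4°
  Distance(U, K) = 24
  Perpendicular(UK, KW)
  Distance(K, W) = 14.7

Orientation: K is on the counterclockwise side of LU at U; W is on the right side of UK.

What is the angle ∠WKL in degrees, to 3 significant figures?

152°

L is at the origin; LU runs at 69.8° with length 53.5, so U = 53.5·(cos 69.8°, sin 69.8°) = (18.5, 50.2). ∠LUK = 94.4°, so UK runs at 69.8° + (180° − 94.4°) = 155° from the x-axis; with |UK| = 24.0, K = U + 24.0·(cos 155°, sin 155°) = (-3.35, 60.2). UK is perpendicular to KW; with |KW| = 14.7 on the right of UK, W = K + 14.7·(0.416, 0.909) = (2.77, 73.6). Then cos ∠WKL = KW·KL / (|KW||KL|), giving 152°.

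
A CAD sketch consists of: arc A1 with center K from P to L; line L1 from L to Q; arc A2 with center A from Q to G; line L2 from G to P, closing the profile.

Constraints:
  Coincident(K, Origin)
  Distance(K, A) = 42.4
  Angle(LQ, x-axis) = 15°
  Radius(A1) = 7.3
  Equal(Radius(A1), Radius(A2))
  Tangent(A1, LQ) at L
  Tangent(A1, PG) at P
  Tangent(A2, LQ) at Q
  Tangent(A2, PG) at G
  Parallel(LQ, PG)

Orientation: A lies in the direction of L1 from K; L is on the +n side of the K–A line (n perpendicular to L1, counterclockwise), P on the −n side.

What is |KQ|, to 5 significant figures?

43.024

The slot axis is L1's direction at 15.0°, so u = (cos 15.0°, sin 15.0°) = (0.96593, 0.25882) and n = (−sin 15.0°, cos 15.0°) = (-0.25882, 0.96593). K is at the origin and A lies 42.4 along u from K, so A = 42.4·u = (40.955, 10.974). Tangency of A1 to both parallel lines with radius 7.3 puts L and P at K ± 7.3·n: L = (-1.8894, 7.0513), P = (1.8894, -7.0513). Equal radii place Q and G the same way about A: Q = A + 7.3·n = (39.066, 18.025), G = A − 7.3·n = (42.845, 3.9227). Then |KQ| = |Q − K| = 43.024.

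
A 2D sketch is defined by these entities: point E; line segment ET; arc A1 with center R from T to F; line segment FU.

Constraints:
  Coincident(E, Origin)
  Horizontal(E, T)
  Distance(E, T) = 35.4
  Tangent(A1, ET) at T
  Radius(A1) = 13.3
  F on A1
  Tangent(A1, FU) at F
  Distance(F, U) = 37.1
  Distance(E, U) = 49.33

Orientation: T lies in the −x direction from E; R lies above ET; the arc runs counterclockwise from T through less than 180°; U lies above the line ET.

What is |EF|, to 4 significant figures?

24.77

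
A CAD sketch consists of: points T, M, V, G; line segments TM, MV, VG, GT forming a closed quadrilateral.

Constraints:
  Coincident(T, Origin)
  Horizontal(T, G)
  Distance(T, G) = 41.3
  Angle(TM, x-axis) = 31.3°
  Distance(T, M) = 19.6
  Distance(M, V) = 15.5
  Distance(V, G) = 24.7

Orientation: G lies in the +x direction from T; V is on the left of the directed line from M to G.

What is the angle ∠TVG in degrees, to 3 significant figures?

85.9°

Checks: |MV| = 15.50 ✓; |VG| = 24.70 ✓.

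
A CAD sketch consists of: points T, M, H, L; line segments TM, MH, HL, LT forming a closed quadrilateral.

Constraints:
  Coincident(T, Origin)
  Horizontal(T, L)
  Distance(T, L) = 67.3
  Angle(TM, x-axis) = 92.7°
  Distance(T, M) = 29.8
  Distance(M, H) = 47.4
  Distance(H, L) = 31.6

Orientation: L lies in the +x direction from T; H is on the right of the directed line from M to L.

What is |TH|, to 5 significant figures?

35.702

Checks: T.y = 0.00, L.y = 0.00 ✓; |MH| = 47.40 ✓; |HL| = 31.60 ✓.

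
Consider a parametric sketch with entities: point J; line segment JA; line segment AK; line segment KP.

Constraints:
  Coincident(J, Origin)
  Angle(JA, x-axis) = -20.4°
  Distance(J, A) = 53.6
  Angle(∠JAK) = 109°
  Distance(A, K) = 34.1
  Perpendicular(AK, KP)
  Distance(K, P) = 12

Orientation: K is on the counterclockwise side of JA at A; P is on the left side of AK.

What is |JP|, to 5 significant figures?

64.448

J is at the origin; JA runs at -20.4° with length 53.6, so A = 53.6·(cos -20.4°, sin -20.4°) = (50.238, -18.683). ∠JAK = 109.0°, so AK runs at -20.4° + (180° − 109.0°) = 50.600° from the x-axis; with |AK| = 34.1, K = A + 34.1·(cos 50.600°, sin 50.600°) = (71.883, 7.6668). The perpendicularity gives KP at right angles to AK; with |KP| = 12.0 on the left of AK, P = K + 12.0·(-0.77273, 0.63473) = (62.610, 15.284). Then |JP| = |P − J| = 64.448.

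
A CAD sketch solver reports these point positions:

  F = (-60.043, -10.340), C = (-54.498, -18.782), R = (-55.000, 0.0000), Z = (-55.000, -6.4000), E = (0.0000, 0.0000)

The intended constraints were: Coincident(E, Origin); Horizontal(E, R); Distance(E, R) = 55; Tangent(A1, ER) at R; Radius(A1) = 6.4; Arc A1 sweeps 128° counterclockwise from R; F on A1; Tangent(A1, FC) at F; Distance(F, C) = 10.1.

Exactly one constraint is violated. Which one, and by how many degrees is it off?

Tangent(A1, FC) at F — off by 4.70°.

E = (0.00, 0.00) ✓; E.y = 0.00, R.y = 0.00 ✓; |ER| = 55.00 ✓; ∠(ZR, RE) = 90.00° ✓; |ZR| = 6.400 ✓; bearing(Z→F) − bearing(Z→R) = 128.0° ✓; |ZF| = 6.400 ✓; ∠(ZF, FC) = 94.70° ✗; |FC| = 10.10 ✓.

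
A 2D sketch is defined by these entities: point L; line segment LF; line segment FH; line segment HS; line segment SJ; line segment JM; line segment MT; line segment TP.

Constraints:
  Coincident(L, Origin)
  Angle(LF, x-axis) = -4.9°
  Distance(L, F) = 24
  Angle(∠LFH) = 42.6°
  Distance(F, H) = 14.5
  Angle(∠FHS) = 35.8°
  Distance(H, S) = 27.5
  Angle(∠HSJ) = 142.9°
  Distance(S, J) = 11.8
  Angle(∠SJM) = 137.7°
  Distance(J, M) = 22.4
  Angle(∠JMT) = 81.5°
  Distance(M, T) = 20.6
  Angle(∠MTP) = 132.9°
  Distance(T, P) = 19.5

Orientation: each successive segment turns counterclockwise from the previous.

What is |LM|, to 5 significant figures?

55.795

∠HSJ = 142.9° gives SJ at -46.200° from the x-axis; with |SJ| = 11.8, J = (25.492, -27.188). ∠SJM = 137.7° gives JM at -3.9000° from the x-axis; with |JM| = 22.4, M = (47.840, -28.712). Then |LM| = |M − L| = 55.795.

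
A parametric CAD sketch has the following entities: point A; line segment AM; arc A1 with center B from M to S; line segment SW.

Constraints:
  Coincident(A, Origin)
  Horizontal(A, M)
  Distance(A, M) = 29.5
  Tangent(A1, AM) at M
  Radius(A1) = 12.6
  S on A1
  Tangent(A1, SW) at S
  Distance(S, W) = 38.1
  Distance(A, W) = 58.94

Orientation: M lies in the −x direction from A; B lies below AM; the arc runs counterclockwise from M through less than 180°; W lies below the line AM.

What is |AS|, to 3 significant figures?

44.7

Checks: |BS| = 12.60 ✓; ∠(BS, SW) = 90.00° ✓; |SW| = 38.10 ✓; |AW| = 58.94 ✓.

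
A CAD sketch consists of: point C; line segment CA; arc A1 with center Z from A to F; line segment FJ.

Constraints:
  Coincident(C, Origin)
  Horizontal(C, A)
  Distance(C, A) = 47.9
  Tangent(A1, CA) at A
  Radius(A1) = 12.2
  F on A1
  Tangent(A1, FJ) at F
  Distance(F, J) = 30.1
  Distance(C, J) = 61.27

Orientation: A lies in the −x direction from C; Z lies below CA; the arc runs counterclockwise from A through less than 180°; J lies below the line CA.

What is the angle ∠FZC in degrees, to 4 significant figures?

162.5°

C is at the origin; C and A share the same y with |CA| = 47.9 and A on the −x side, so A = (-47.90, 0.000). Since A1 is tangent to CA there, ZA ⟂ CA, so Z = A + (0, -12.2) = (-47.90, -12.20). Since ZF ⟂ FJ (tangency), |ZJ| = √(12.2² + 30.1²) = 32.48 regardless of where F sits on A1. So J lies on both circle(C, 61.27) and circle(Z, 32.48); the below-CA intersection is J = (-42.42, -44.21). F is the foot of the tangent from J: F = (-58.27, -18.63).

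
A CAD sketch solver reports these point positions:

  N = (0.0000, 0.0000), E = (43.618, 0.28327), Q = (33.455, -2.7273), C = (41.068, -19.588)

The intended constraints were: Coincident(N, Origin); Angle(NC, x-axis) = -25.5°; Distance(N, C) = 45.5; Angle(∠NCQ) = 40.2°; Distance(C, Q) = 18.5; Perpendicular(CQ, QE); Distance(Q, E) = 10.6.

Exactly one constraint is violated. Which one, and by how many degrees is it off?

Perpendicular(CQ, QE) — off by 7.80°.

N = (0.00, 0.00) ✓; NC at -25.50° ✓; |NC| = 45.50 ✓; ∠NCQ = 40.20° ✓; |CQ| = 18.50 ✓; ∠(CQ, QE) = 97.80° ✗; |QE| = 10.60 ✓.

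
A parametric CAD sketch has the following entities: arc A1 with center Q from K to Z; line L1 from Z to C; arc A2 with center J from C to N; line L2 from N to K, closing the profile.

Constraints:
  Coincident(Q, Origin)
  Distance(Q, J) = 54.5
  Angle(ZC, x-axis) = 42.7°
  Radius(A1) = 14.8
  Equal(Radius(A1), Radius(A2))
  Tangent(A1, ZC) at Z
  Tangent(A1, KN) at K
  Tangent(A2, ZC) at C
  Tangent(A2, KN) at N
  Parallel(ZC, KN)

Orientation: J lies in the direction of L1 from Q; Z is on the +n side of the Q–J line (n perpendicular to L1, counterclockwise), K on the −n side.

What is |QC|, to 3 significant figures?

56.5

Tangency of A1 to both parallel lines with radius 14.8 puts Z and K at Q ± 14.8·n: Z = (-10.0, 10.9), K = (10.0, -10.9). Equal radii place C and N the same way about J: C = J + 14.8·n = (30.0, 47.8), N = J − 14.8·n = (50.1, 26.1). Then |QC| = |C − Q| = 56.5.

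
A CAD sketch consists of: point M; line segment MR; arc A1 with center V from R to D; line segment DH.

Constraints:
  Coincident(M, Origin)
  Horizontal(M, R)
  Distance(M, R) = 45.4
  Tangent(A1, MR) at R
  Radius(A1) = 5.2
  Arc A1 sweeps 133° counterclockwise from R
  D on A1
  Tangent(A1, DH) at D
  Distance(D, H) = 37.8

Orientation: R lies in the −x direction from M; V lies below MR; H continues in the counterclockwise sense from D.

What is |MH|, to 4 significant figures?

43.28

M is at the origin; M and R share the same y with |MR| = 45.4 and R on the −x side, so R = (-45.40, 0.000). The tangent condition forces VR to be normal to MR, so V = R + (0, -5.2) = (-45.40, -5.200). On A1, R sits at bearing 90° from V; a 133° counterclockwise sweep puts D at bearing 223°, so D = V + 5.2·(cos 223°, sin 223°) = (-49.20, -8.746). A1 meets DH tangentially, so VD is at right angles to DH, so DH runs along (−sin 223°, cos 223°); with |DH| = 37.8, H = (-23.42, -36.39). Then |MH| = |H − M| = 43.28.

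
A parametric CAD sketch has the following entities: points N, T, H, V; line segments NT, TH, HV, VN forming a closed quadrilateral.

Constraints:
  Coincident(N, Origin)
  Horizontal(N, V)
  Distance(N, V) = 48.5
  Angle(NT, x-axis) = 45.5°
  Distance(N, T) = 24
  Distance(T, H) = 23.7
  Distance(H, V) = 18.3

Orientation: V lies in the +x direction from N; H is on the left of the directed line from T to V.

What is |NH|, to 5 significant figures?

43.731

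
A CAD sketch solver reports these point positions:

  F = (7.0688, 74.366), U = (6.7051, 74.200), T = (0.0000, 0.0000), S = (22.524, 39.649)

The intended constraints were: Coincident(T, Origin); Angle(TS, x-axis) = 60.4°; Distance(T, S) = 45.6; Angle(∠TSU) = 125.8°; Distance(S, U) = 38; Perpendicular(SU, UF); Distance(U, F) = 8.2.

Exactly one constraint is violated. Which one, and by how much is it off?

Distance(U, F) = 8.2 — off by 7.80.

T = (0.00, 0.00) ✓; TS at 60.40° ✓; |TS| = 45.60 ✓; ∠TSU = 125.8° ✓; |SU| = 38.00 ✓; ∠(SU, UF) = 90.07° ✓; |UF| = 0.3998 ✗.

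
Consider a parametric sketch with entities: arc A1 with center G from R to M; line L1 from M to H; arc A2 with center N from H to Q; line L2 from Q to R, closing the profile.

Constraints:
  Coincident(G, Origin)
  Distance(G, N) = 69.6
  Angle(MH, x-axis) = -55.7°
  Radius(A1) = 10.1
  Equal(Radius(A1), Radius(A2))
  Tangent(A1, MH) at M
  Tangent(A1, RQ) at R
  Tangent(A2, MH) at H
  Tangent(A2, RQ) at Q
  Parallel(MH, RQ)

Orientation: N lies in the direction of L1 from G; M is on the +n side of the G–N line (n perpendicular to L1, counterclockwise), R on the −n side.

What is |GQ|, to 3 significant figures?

70.3

The slot axis is L1's direction at -55.7°, so u = (cos -55.7°, sin -55.7°) = (0.564, -0.826) and n = (−sin -55.7°, cos -55.7°) = (0.826, 0.564). G is at the origin and N lies 69.6 along u from G, so N = 69.6·u = (39.2, -57.5). Tangency of A1 to both parallel lines with radius 10.1 puts M and R at G ± 10.1·n: M = (8.34, 5.69), R = (-8.34, -5.69). Equal radii place H and Q the same way about N: H = N + 10.1·n = (47.6, -51.8), Q = N − 10.1·n = (30.9, -63.2). Then |GQ| = |Q − G| = 70.3.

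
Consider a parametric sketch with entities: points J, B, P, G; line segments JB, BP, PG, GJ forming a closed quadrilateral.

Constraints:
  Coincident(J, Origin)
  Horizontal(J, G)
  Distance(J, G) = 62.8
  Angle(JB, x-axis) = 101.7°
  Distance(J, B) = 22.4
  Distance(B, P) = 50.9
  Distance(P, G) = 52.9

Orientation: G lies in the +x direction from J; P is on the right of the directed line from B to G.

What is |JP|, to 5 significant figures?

29.374

J is at the origin; J and G share the same y with |JG| = 62.8 and G in +x, so G = (62.8, 0). JB runs at 101.7° with |JB| = 22.4, so B = (-4.5424, 21.935). P is determined by |BP| = 50.9 and |PG| = 52.9 together: it lies at the intersection of circle(B, 50.9) and circle(G, 52.9). With |BG| = 70.825, the foot of the radical line on BG is 33.947 from B and the perpendicular offset is √(50.9² − 33.947²) = 37.927. Taking the right-of-BG solution: P = (15.989, -24.641).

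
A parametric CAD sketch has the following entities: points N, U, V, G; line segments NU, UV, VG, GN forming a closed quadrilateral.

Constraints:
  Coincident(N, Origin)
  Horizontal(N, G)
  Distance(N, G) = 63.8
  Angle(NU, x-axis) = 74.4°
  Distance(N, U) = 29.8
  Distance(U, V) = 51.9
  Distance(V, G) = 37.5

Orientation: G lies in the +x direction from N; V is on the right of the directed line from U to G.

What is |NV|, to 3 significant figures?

35.7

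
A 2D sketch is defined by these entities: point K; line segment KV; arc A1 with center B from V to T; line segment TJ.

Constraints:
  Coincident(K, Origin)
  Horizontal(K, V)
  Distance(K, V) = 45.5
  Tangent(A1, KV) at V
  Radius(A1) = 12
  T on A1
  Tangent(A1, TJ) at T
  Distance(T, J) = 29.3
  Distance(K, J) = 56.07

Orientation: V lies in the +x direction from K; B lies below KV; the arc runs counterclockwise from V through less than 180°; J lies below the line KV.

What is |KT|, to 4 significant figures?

36.10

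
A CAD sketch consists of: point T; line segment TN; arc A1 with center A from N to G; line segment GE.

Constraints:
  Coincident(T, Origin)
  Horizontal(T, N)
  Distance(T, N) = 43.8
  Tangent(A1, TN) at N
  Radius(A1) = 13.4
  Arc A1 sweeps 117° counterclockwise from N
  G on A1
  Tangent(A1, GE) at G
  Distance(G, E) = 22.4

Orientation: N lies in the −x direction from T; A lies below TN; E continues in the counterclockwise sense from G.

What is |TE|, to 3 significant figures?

60.3

On A1, N sits at bearing 90° from A; a 117° counterclockwise sweep puts G at bearing 207°, so G = A + 13.4·(cos 207°, sin 207°) = (-55.7, -19.5). Since A1 is tangent to GE there, AG ⟂ GE, so GE runs along (−sin 207°, cos 207°); with |GE| = 22.4, E = (-45.6, -39.4). Then |TE| = |E − T| = 60.3.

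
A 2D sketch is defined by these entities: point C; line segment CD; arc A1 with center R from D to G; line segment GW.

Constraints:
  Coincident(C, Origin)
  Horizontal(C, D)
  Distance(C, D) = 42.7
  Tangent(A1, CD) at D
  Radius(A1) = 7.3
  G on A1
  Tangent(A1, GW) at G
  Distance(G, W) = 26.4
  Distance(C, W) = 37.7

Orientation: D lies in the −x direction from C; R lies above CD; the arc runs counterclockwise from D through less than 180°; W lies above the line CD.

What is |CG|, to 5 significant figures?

36.320

Checks: |RG| = 7.300 ✓; ∠(RG, GW) = 90.00° ✓; |GW| = 26.40 ✓; |CW| = 37.70 ✓.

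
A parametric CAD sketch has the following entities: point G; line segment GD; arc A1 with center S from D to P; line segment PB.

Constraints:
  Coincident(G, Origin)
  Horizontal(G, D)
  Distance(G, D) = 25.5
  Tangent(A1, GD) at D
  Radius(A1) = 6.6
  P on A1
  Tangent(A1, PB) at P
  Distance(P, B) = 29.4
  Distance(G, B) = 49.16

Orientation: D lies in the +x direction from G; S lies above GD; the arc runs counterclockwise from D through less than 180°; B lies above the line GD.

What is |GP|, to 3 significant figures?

32.7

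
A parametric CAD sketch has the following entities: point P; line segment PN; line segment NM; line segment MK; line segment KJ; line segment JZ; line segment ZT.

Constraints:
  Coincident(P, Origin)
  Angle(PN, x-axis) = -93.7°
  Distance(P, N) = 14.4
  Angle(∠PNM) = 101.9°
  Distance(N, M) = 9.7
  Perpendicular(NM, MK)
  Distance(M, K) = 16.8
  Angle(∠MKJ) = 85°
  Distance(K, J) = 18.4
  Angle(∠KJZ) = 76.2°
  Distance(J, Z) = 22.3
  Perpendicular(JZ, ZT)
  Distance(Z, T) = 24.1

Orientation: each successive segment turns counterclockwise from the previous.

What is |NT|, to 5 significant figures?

21.451

∠KJZ = 76.2° gives JZ at -86.800° from the x-axis; with |JZ| = 22.3, Z = (-3.9099, -19.678). The perpendicularity gives ZT at right angles to JZ, so ZT runs at 3.2000°; with |ZT| = 24.1, T = (20.152, -18.333). Then |NT| = |T − N| = 21.451.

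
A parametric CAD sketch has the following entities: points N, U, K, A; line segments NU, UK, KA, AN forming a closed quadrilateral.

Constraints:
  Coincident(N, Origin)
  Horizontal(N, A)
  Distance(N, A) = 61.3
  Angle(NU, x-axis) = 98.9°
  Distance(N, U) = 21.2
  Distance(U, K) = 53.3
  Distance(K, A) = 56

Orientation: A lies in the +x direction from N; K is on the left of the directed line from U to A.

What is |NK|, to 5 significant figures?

65.575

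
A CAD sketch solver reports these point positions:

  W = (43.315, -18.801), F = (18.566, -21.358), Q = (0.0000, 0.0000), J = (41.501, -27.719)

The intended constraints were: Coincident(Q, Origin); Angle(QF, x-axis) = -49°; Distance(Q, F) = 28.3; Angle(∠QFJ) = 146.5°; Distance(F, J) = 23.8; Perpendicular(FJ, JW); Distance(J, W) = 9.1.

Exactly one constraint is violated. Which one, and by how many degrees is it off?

Perpendicular(FJ, JW) — off by 4.00°.

Q = (0.00, 0.00) ✓; QF at -49.00° ✓; |QF| = 28.30 ✓; ∠QFJ = 146.5° ✓; |FJ| = 23.80 ✓; ∠(FJ, JW) = 94.00° ✗; |JW| = 9.101 ✓.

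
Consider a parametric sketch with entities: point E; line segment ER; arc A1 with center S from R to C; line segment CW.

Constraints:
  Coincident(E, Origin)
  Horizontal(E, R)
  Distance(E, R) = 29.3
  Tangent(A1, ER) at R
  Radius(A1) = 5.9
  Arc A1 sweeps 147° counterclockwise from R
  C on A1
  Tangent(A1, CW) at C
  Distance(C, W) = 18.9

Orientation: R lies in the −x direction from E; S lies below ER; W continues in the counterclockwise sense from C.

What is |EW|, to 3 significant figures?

26.9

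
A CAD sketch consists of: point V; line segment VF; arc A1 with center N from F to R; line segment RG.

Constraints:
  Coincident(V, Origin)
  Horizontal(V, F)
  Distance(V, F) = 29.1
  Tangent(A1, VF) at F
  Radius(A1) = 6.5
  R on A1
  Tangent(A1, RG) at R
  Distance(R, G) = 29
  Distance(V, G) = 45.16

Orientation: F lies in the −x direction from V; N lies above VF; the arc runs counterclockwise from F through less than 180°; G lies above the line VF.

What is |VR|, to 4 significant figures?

23.88

Checks: |NF| = 6.500 ✓; |NR| = 6.500 ✓; ∠(NR, RG) = 90.00° ✓; |RG| = 29.00 ✓; |VG| = 45.16 ✓.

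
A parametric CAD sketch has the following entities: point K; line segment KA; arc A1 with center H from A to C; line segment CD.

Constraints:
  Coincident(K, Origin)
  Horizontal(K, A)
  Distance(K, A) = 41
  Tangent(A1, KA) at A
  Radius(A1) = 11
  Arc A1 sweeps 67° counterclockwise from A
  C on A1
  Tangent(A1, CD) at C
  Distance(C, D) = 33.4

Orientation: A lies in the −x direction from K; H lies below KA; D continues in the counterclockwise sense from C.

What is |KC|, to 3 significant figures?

51.6

K is at the origin; KA is horizontal with |KA| = 41.0 and A on the −x side, so A = (-41.0, 0.00). A1 meets KA tangentially, so HA is at right angles to KA, so H = A + (0, -11) = (-41.0, -11.0). On A1, A sits at bearing 90° from H; a 67° counterclockwise sweep puts C at bearing 157°, so C = H + 11.0·(cos 157°, sin 157°) = (-51.1, -6.70). Then |KC| = |C − K| = 51.6.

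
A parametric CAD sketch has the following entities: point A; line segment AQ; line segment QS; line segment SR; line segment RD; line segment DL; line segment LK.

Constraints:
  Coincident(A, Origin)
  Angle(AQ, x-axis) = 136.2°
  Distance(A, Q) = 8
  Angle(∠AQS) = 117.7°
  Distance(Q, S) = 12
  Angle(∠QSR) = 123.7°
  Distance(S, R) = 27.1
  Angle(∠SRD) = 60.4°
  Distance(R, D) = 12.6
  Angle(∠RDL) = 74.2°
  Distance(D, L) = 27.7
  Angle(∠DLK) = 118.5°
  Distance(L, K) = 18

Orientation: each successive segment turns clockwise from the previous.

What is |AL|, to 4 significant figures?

26.12

A is at the origin; AQ runs at 136.2° with length 8.0, so Q = (-5.774, 5.537). ∠AQS = 117.7° gives QS at 73.90° from the x-axis; with |QS| = 12.0, S = (-2.446, 17.07). ∠QSR = 123.7° gives SR at 17.60° from the x-axis; with |SR| = 27.1, R = (23.39, 25.26). ∠SRD = 60.4° gives RD at -102.0° from the x-axis; with |RD| = 12.6, D = (20.77, 12.94). ∠RDL = 74.2° gives DL at 152.2° from the x-axis; with |DL| = 27.7, L = (-3.737, 25.85). Then |AL| = |L − A| = 26.12.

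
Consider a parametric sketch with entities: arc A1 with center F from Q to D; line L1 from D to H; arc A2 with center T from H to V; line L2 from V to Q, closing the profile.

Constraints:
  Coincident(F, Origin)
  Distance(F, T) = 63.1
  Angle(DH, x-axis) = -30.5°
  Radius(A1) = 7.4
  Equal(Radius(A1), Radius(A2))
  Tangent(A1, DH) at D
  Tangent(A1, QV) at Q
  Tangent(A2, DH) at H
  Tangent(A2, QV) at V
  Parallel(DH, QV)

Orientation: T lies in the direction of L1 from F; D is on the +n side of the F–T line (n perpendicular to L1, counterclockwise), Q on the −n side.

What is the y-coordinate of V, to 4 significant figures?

-38.40

Tangency of A1 to both parallel lines with radius 7.4 puts D and Q at F ± 7.4·n: D = (3.756, 6.376), Q = (-3.756, -6.376). Equal radii place H and V the same way about T: H = T + 7.4·n = (58.12, -25.65), V = T − 7.4·n = (50.61, -38.40). So V.y = -38.40.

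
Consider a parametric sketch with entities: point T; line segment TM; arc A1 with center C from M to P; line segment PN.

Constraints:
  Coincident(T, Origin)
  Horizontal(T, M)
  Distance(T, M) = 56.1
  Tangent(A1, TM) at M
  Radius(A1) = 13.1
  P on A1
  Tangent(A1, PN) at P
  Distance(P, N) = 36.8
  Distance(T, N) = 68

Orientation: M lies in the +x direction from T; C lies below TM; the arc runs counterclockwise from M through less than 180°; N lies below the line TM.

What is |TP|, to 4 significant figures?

45.23

T is at the origin; TM is horizontal with |TM| = 56.1 and M on the +x side, so M = (56.10, 0.000). The tangent condition forces CM to be normal to TM, so C = M + (0, -13.1) = (56.10, -13.10). Since CP ⟂ PN (tangency), |CN| = √(13.1² + 36.8²) = 39.06 regardless of where P sits on A1. So N lies on both circle(T, 68.0) and circle(C, 39.06); the below-TM intersection is N = (45.36, -50.66). P is the foot of the tangent from N: P = (43.03, -13.93).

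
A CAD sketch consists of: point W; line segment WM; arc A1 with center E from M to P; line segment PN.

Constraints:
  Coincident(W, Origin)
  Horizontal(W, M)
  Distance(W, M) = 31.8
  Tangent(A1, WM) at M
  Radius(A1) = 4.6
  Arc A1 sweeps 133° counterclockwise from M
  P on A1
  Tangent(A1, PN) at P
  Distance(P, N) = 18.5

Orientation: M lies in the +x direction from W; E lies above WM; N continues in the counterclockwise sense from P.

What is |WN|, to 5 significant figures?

30.995

W is at the origin; W and M share the same y with |WM| = 31.8 and M on the +x side, so M = (31.800, 0.0000). The tangent condition forces EM to be normal to WM, so E = M + (0, 4.6) = (31.800, 4.6000). On A1, M sits at bearing -90° from E; a 133° counterclockwise sweep puts P at bearing 43°, so P = E + 4.6·(cos 43°, sin 43°) = (35.164, 7.7372). Tangency of A1 to PN means the radius EP is perpendicular to PN, so PN runs along (−sin 43°, cos 43°); with |PN| = 18.5, N = (22.547, 21.267). Then |WN| = |N − W| = 30.995.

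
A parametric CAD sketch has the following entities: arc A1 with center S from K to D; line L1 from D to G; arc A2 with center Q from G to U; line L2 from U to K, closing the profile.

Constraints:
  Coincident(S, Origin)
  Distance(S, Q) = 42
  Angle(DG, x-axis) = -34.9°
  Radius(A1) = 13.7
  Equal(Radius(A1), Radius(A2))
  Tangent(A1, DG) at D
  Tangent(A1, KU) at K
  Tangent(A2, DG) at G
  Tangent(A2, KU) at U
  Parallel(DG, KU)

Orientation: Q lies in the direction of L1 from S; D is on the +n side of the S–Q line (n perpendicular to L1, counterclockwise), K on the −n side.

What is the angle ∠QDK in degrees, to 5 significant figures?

71.934°

S is at the origin and Q lies 42.0 along u from S, so Q = 42.0·u = (34.446, -24.030). Tangency of A1 to both parallel lines with radius 13.7 puts D and K at S ± 13.7·n: D = (7.8384, 11.236), K = (-7.8384, -11.236). Then cos ∠QDK = DQ·DK / (|DQ||DK|), giving 71.934°.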